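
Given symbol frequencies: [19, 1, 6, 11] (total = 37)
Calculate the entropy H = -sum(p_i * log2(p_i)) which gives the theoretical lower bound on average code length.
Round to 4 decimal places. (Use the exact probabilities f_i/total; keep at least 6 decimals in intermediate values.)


Per-symbol terms -p_i * log2(p_i) with p_i = f_i/37:
  p = 19/37 = 0.513514: log2(p) = -0.961526, -p*log2(p) = 0.493757
  p = 1/37 = 0.027027: log2(p) = -5.209453, -p*log2(p) = 0.140796
  p = 6/37 = 0.162162: log2(p) = -2.624491, -p*log2(p) = 0.425593
  p = 11/37 = 0.297297: log2(p) = -1.750022, -p*log2(p) = 0.520277
H = 0.493757 + 0.140796 + 0.425593 + 0.520277 = 1.580423

H = 1.5804 bits/symbol


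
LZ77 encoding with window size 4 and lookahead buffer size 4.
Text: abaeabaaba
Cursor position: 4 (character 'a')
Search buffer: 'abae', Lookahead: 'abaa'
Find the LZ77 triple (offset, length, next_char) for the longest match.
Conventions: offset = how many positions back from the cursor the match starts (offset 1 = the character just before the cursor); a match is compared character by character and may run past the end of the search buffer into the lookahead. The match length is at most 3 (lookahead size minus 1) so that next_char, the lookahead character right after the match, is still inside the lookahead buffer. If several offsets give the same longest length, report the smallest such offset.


Try each offset into the search buffer:
  offset=1 (pos 3, char 'e'): match length 0
  offset=2 (pos 2, char 'a'): match length 1
  offset=3 (pos 1, char 'b'): match length 0
  offset=4 (pos 0, char 'a'): match length 3
Longest match has length 3 at offset 4.
next_char = character at position 4 + 3 = 7 -> 'a'

Best match: offset=4, length=3 (matching 'aba' starting at position 0)
LZ77 triple: (4, 3, 'a')


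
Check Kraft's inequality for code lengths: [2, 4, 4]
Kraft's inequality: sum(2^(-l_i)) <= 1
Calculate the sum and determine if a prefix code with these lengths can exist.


Sum = 2^(-2) + 2^(-4) + 2^(-4)
    = 0.25 + 0.0625 + 0.0625
    = 6/16 = 0.375
Since 0.375 <= 1, Kraft's inequality IS satisfied.
A prefix code with these lengths CAN exist.

Kraft sum = 0.375. Satisfied.


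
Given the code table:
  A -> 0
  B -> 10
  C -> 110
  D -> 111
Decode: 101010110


Decoding:
10 -> B
10 -> B
10 -> B
110 -> C


Result: BBBC


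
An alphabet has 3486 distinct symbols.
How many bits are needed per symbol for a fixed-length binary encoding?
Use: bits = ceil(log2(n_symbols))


log2(3486) = 11.7674
Bracket: 2^11 = 2048 < 3486 <= 2^12 = 4096
So ceil(log2(3486)) = 12

bits = ceil(log2(3486)) = ceil(11.7674) = 12 bits


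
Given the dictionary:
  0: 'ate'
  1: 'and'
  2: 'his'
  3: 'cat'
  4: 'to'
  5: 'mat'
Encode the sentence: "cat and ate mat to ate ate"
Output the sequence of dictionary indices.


Look up each word in the dictionary:
  'cat' -> 3
  'and' -> 1
  'ate' -> 0
  'mat' -> 5
  'to' -> 4
  'ate' -> 0
  'ate' -> 0

Encoded: [3, 1, 0, 5, 4, 0, 0]


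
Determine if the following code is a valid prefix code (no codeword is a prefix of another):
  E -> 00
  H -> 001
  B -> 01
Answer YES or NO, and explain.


Checking each pair (does one codeword prefix another?):
  E='00' vs H='001': prefix -- VIOLATION

NO -- this is NOT a valid prefix code. E (00) is a prefix of H (001).


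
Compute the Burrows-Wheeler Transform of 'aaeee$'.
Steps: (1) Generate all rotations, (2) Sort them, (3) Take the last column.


Rotations (sorted):
  0: $aaeee -> last char: e
  1: aaeee$ -> last char: $
  2: aeee$a -> last char: a
  3: e$aaee -> last char: e
  4: ee$aae -> last char: e
  5: eee$aa -> last char: a


BWT = e$aeea


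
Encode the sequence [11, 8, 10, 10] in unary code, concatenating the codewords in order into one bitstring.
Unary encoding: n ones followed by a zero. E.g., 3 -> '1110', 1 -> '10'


Encode each number as n ones followed by a terminating 0:
  11 -> 111111111110 (12 bits)
  8 -> 111111110 (9 bits)
  10 -> 11111111110 (11 bits)
  10 -> 11111111110 (11 bits)
Total length = 12 + 9 + 11 + 11 = 43 bits.

Unary([11, 8, 10, 10]) = 1111111111101111111101111111111011111111110 (43 bits)


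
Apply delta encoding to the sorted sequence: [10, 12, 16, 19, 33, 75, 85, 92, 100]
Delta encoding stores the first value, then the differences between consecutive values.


First value: 10
Deltas:
  12 - 10 = 2
  16 - 12 = 4
  19 - 16 = 3
  33 - 19 = 14
  75 - 33 = 42
  85 - 75 = 10
  92 - 85 = 7
  100 - 92 = 8


Delta encoded: [10, 2, 4, 3, 14, 42, 10, 7, 8]


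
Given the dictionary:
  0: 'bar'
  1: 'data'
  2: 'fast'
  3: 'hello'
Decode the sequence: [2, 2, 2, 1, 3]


Look up each index in the dictionary:
  2 -> 'fast'
  2 -> 'fast'
  2 -> 'fast'
  1 -> 'data'
  3 -> 'hello'

Decoded: "fast fast fast data hello"


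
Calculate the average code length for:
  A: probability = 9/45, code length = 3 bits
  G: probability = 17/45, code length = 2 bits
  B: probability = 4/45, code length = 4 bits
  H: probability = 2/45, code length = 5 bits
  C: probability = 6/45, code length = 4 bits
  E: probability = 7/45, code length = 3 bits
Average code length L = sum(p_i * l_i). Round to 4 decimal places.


Weighted contributions p_i * l_i:
  A: (9/45) * 3 = 27/45
  G: (17/45) * 2 = 34/45
  B: (4/45) * 4 = 16/45
  H: (2/45) * 5 = 10/45
  C: (6/45) * 4 = 24/45
  E: (7/45) * 3 = 21/45
Sum = (27 + 34 + 16 + 10 + 24 + 21)/45 = 132/45

L = 132/45 = 2.9333 bits/symbol


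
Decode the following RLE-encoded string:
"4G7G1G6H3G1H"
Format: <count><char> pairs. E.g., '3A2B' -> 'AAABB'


Expanding each <count><char> pair:
  4G -> 'GGGG'
  7G -> 'GGGGGGG'
  1G -> 'G'
  6H -> 'HHHHHH'
  3G -> 'GGG'
  1H -> 'H'

Decoded = GGGGGGGGGGGGHHHHHHGGGH


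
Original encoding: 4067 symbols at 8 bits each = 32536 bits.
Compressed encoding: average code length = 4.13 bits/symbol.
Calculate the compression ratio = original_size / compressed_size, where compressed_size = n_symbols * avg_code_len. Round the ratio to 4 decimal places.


original_size = n_symbols * orig_bits = 4067 * 8 = 32536 bits
compressed_size = n_symbols * avg_code_len = 4067 * 4.13 = 16796.71 bits
ratio = original_size / compressed_size = 32536 / 16796.71 = 1.937

Compression ratio = 1.937


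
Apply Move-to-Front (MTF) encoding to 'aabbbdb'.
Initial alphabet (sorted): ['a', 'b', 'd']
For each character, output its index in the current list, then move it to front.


MTF encoding:
'a': index 0 in ['a', 'b', 'd'] -> ['a', 'b', 'd']
'a': index 0 in ['a', 'b', 'd'] -> ['a', 'b', 'd']
'b': index 1 in ['a', 'b', 'd'] -> ['b', 'a', 'd']
'b': index 0 in ['b', 'a', 'd'] -> ['b', 'a', 'd']
'b': index 0 in ['b', 'a', 'd'] -> ['b', 'a', 'd']
'd': index 2 in ['b', 'a', 'd'] -> ['d', 'b', 'a']
'b': index 1 in ['d', 'b', 'a'] -> ['b', 'd', 'a']


Output: [0, 0, 1, 0, 0, 2, 1]


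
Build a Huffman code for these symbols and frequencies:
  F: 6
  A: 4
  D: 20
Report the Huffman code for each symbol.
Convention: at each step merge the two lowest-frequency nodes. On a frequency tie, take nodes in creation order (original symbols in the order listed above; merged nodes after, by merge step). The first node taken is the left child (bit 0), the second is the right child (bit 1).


Huffman tree construction:
Step 1: Merge A(4) + F(6) = 10
Step 2: Merge (A+F)(10) + D(20) = 30
Read each symbol's code off the tree from the root (left child = 0, right child = 1).

Codes:
  F: 01 (length 2)
  A: 00 (length 2)
  D: 1 (length 1)
Average code length: 40/30 = 1.3333 bits/symbol


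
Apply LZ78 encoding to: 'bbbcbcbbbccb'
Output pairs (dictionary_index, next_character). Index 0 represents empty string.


LZ78 encoding steps:
Dictionary: {0: ''}
Step 1: w='' (idx 0), next='b' -> output (0, 'b'), add 'b' as idx 1
Step 2: w='b' (idx 1), next='b' -> output (1, 'b'), add 'bb' as idx 2
Step 3: w='' (idx 0), next='c' -> output (0, 'c'), add 'c' as idx 3
Step 4: w='b' (idx 1), next='c' -> output (1, 'c'), add 'bc' as idx 4
Step 5: w='bb' (idx 2), next='b' -> output (2, 'b'), add 'bbb' as idx 5
Step 6: w='c' (idx 3), next='c' -> output (3, 'c'), add 'cc' as idx 6
Step 7: w='b' (idx 1), end of input -> output (1, '')


Encoded: [(0, 'b'), (1, 'b'), (0, 'c'), (1, 'c'), (2, 'b'), (3, 'c'), (1, '')]


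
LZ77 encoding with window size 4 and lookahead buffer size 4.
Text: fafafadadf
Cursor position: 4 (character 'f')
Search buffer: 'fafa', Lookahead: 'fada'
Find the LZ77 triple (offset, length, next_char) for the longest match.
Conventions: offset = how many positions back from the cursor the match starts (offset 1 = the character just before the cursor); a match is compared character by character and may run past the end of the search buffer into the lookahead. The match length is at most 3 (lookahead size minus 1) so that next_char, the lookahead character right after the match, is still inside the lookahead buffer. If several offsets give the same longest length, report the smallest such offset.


Try each offset into the search buffer:
  offset=1 (pos 3, char 'a'): match length 0
  offset=2 (pos 2, char 'f'): match length 2
  offset=3 (pos 1, char 'a'): match length 0
  offset=4 (pos 0, char 'f'): match length 2
Longest match has length 2, found at offsets 2, 4; take the smallest, offset 2.
next_char = character at position 4 + 2 = 6 -> 'd'

Best match: offset=2, length=2 (matching 'fa' starting at position 2)
LZ77 triple: (2, 2, 'd')


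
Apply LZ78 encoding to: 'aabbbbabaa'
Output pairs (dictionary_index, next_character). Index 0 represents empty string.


LZ78 encoding steps:
Dictionary: {0: ''}
Step 1: w='' (idx 0), next='a' -> output (0, 'a'), add 'a' as idx 1
Step 2: w='a' (idx 1), next='b' -> output (1, 'b'), add 'ab' as idx 2
Step 3: w='' (idx 0), next='b' -> output (0, 'b'), add 'b' as idx 3
Step 4: w='b' (idx 3), next='b' -> output (3, 'b'), add 'bb' as idx 4
Step 5: w='ab' (idx 2), next='a' -> output (2, 'a'), add 'aba' as idx 5
Step 6: w='a' (idx 1), end of input -> output (1, '')


Encoded: [(0, 'a'), (1, 'b'), (0, 'b'), (3, 'b'), (2, 'a'), (1, '')]


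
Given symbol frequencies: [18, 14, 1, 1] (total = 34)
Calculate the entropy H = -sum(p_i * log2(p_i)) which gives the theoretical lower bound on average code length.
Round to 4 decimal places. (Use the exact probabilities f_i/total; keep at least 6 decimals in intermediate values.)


Per-symbol terms -p_i * log2(p_i) with p_i = f_i/34:
  p = 18/34 = 0.529412: log2(p) = -0.917538, -p*log2(p) = 0.485755
  p = 14/34 = 0.411765: log2(p) = -1.280108, -p*log2(p) = 0.527103
  p = 1/34 = 0.029412: log2(p) = -5.087463, -p*log2(p) = 0.149631
  p = 1/34 = 0.029412: log2(p) = -5.087463, -p*log2(p) = 0.149631
H = 0.485755 + 0.527103 + 0.149631 + 0.149631 = 1.312120

H = 1.3121 bits/symbol


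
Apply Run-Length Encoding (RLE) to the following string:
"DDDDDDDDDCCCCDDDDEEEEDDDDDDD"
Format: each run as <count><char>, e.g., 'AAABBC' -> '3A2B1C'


Scanning runs left to right:
  i=0: run of 'D' x 9 -> '9D'
  i=9: run of 'C' x 4 -> '4C'
  i=13: run of 'D' x 4 -> '4D'
  i=17: run of 'E' x 4 -> '4E'
  i=21: run of 'D' x 7 -> '7D'

RLE = 9D4C4D4E7D


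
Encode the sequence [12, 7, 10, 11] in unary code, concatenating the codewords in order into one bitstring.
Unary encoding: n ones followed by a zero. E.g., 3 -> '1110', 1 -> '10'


Encode each number as n ones followed by a terminating 0:
  12 -> 1111111111110 (13 bits)
  7 -> 11111110 (8 bits)
  10 -> 11111111110 (11 bits)
  11 -> 111111111110 (12 bits)
Total length = 13 + 8 + 11 + 12 = 44 bits.

Unary([12, 7, 10, 11]) = 11111111111101111111011111111110111111111110 (44 bits)


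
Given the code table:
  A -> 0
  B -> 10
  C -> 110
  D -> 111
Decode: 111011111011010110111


Decoding:
111 -> D
0 -> A
111 -> D
110 -> C
110 -> C
10 -> B
110 -> C
111 -> D


Result: DADCCBCD


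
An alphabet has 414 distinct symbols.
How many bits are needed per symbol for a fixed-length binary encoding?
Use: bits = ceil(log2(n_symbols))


log2(414) = 8.6935
Bracket: 2^8 = 256 < 414 <= 2^9 = 512
So ceil(log2(414)) = 9

bits = ceil(log2(414)) = ceil(8.6935) = 9 bits


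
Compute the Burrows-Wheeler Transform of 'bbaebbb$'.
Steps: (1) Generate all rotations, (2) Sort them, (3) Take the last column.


Rotations (sorted):
  0: $bbaebbb -> last char: b
  1: aebbb$bb -> last char: b
  2: b$bbaebb -> last char: b
  3: baebbb$b -> last char: b
  4: bb$bbaeb -> last char: b
  5: bbaebbb$ -> last char: $
  6: bbb$bbae -> last char: e
  7: ebbb$bba -> last char: a


BWT = bbbbb$ea


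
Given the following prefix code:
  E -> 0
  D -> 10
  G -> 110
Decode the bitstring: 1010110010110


Decoding step by step:
Bits 10 -> D
Bits 10 -> D
Bits 110 -> G
Bits 0 -> E
Bits 10 -> D
Bits 110 -> G


Decoded message: DDGEDG


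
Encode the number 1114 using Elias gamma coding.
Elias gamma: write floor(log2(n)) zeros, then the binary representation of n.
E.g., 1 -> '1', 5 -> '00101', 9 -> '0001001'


num_bits = floor(log2(1114)) + 1 = 11
leading_zeros = num_bits - 1 = 10
binary(1114) = 10001011010

Elias gamma(1114) = '0000000000' + '10001011010' = 000000000010001011010 (21 bits)


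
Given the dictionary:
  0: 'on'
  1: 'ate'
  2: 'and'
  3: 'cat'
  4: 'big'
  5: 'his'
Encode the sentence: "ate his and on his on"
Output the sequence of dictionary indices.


Look up each word in the dictionary:
  'ate' -> 1
  'his' -> 5
  'and' -> 2
  'on' -> 0
  'his' -> 5
  'on' -> 0

Encoded: [1, 5, 2, 0, 5, 0]


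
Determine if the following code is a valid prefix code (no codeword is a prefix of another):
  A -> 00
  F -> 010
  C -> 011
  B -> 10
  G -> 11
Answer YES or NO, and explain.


Checking each pair (does one codeword prefix another?):
  A='00' vs F='010': no prefix
  A='00' vs C='011': no prefix
  A='00' vs B='10': no prefix
  A='00' vs G='11': no prefix
  F='010' vs A='00': no prefix
  F='010' vs C='011': no prefix
  F='010' vs B='10': no prefix
  F='010' vs G='11': no prefix
  C='011' vs A='00': no prefix
  C='011' vs F='010': no prefix
  C='011' vs B='10': no prefix
  C='011' vs G='11': no prefix
  B='10' vs A='00': no prefix
  B='10' vs F='010': no prefix
  B='10' vs C='011': no prefix
  B='10' vs G='11': no prefix
  G='11' vs A='00': no prefix
  G='11' vs F='010': no prefix
  G='11' vs C='011': no prefix
  G='11' vs B='10': no prefix
No violation found over all pairs.

YES -- this is a valid prefix code. No codeword is a prefix of any other codeword.


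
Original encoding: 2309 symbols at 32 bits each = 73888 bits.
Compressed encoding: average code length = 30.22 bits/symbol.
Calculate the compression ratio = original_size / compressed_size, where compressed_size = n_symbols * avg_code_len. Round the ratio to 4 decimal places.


original_size = n_symbols * orig_bits = 2309 * 32 = 73888 bits
compressed_size = n_symbols * avg_code_len = 2309 * 30.22 = 69777.98 bits
ratio = original_size / compressed_size = 73888 / 69777.98 = 1.0589

Compression ratio = 1.0589


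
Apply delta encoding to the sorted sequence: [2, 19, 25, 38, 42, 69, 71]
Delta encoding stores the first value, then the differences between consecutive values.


First value: 2
Deltas:
  19 - 2 = 17
  25 - 19 = 6
  38 - 25 = 13
  42 - 38 = 4
  69 - 42 = 27
  71 - 69 = 2


Delta encoded: [2, 17, 6, 13, 4, 27, 2]


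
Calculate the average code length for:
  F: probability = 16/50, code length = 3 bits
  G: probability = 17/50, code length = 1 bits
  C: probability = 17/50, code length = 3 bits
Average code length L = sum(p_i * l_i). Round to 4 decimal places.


Weighted contributions p_i * l_i:
  F: (16/50) * 3 = 48/50
  G: (17/50) * 1 = 17/50
  C: (17/50) * 3 = 51/50
Sum = (48 + 17 + 51)/50 = 116/50

L = 116/50 = 2.3200 bits/symbol


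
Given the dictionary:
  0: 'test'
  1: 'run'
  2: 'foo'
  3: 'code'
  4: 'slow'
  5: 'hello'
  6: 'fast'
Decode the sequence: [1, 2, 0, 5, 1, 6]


Look up each index in the dictionary:
  1 -> 'run'
  2 -> 'foo'
  0 -> 'test'
  5 -> 'hello'
  1 -> 'run'
  6 -> 'fast'

Decoded: "run foo test hello run fast"


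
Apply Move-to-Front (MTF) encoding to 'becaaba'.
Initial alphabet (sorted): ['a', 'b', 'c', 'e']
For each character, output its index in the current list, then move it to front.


MTF encoding:
'b': index 1 in ['a', 'b', 'c', 'e'] -> ['b', 'a', 'c', 'e']
'e': index 3 in ['b', 'a', 'c', 'e'] -> ['e', 'b', 'a', 'c']
'c': index 3 in ['e', 'b', 'a', 'c'] -> ['c', 'e', 'b', 'a']
'a': index 3 in ['c', 'e', 'b', 'a'] -> ['a', 'c', 'e', 'b']
'a': index 0 in ['a', 'c', 'e', 'b'] -> ['a', 'c', 'e', 'b']
'b': index 3 in ['a', 'c', 'e', 'b'] -> ['b', 'a', 'c', 'e']
'a': index 1 in ['b', 'a', 'c', 'e'] -> ['a', 'b', 'c', 'e']


Output: [1, 3, 3, 3, 0, 3, 1]


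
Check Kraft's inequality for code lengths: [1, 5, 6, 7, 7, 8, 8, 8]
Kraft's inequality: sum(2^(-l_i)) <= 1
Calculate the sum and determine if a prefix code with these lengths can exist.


Sum = 2^(-1) + 2^(-5) + 2^(-6) + 2^(-7) + 2^(-7) + 2^(-8) + 2^(-8) + 2^(-8)
    = 0.5 + 0.03125 + 0.015625 + 0.0078125 + 0.0078125 + 0.00390625 + 0.00390625 + 0.00390625
    = 147/256 = 0.57421875
Since 0.57421875 <= 1, Kraft's inequality IS satisfied.
A prefix code with these lengths CAN exist.

Kraft sum = 0.57421875. Satisfied.


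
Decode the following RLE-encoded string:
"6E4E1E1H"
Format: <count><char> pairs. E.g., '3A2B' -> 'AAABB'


Expanding each <count><char> pair:
  6E -> 'EEEEEE'
  4E -> 'EEEE'
  1E -> 'E'
  1H -> 'H'

Decoded = EEEEEEEEEEEH


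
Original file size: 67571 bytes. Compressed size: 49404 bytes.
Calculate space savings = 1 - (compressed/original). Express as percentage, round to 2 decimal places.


ratio = compressed/original = 49404/67571 = 0.731142
savings = 1 - ratio = 1 - 0.731142 = 0.268858
as a percentage: 0.268858 * 100 = 26.89%

Space savings = 1 - 49404/67571 = 26.89%


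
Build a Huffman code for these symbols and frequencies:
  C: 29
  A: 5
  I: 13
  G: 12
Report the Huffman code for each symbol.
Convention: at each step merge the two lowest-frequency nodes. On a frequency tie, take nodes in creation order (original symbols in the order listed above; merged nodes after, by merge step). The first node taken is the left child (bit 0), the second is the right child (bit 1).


Huffman tree construction:
Step 1: Merge A(5) + G(12) = 17
Step 2: Merge I(13) + (A+G)(17) = 30
Step 3: Merge C(29) + (I+(A+G))(30) = 59
Read each symbol's code off the tree from the root (left child = 0, right child = 1).

Codes:
  C: 0 (length 1)
  A: 110 (length 3)
  I: 10 (length 2)
  G: 111 (length 3)
Average code length: 106/59 = 1.7966 bits/symbol


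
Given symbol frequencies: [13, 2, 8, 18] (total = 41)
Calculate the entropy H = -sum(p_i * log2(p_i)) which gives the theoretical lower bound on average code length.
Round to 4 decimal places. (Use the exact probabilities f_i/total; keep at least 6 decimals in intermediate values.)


Per-symbol terms -p_i * log2(p_i) with p_i = f_i/41:
  p = 13/41 = 0.317073: log2(p) = -1.657112, -p*log2(p) = 0.525426
  p = 2/41 = 0.048780: log2(p) = -4.357552, -p*log2(p) = 0.212564
  p = 8/41 = 0.195122: log2(p) = -2.357552, -p*log2(p) = 0.460010
  p = 18/41 = 0.439024: log2(p) = -1.187627, -p*log2(p) = 0.521397
H = 0.525426 + 0.212564 + 0.460010 + 0.521397 = 1.719397

H = 1.7194 bits/symbol


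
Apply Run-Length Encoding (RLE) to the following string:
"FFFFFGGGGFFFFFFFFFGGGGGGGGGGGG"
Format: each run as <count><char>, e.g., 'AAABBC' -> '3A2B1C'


Scanning runs left to right:
  i=0: run of 'F' x 5 -> '5F'
  i=5: run of 'G' x 4 -> '4G'
  i=9: run of 'F' x 9 -> '9F'
  i=18: run of 'G' x 12 -> '12G'

RLE = 5F4G9F12G


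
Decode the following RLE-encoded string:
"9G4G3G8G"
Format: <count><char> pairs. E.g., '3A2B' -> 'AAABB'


Expanding each <count><char> pair:
  9G -> 'GGGGGGGGG'
  4G -> 'GGGG'
  3G -> 'GGG'
  8G -> 'GGGGGGGG'

Decoded = GGGGGGGGGGGGGGGGGGGGGGGG


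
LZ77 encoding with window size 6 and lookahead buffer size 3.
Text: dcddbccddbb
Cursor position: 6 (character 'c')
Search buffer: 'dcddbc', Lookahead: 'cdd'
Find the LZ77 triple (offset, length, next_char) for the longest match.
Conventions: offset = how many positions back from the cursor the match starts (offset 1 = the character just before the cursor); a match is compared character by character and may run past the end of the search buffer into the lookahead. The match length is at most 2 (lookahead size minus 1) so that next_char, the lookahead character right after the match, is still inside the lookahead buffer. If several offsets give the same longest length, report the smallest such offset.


Try each offset into the search buffer:
  offset=1 (pos 5, char 'c'): match length 1
  offset=2 (pos 4, char 'b'): match length 0
  offset=3 (pos 3, char 'd'): match length 0
  offset=4 (pos 2, char 'd'): match length 0
  offset=5 (pos 1, char 'c'): match length 2
  offset=6 (pos 0, char 'd'): match length 0
Longest match has length 2 at offset 5.
next_char = character at position 6 + 2 = 8 -> 'd'

Best match: offset=5, length=2 (matching 'cd' starting at position 1)
LZ77 triple: (5, 2, 'd')


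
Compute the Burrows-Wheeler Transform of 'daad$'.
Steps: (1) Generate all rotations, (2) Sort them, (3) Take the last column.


Rotations (sorted):
  0: $daad -> last char: d
  1: aad$d -> last char: d
  2: ad$da -> last char: a
  3: d$daa -> last char: a
  4: daad$ -> last char: $


BWT = ddaa$


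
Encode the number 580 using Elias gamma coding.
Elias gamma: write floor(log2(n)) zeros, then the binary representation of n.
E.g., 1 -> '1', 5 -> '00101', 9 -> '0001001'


num_bits = floor(log2(580)) + 1 = 10
leading_zeros = num_bits - 1 = 9
binary(580) = 1001000100

Elias gamma(580) = '000000000' + '1001000100' = 0000000001001000100 (19 bits)


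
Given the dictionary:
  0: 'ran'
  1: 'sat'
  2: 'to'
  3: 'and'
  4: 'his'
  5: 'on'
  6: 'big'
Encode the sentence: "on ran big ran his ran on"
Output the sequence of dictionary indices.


Look up each word in the dictionary:
  'on' -> 5
  'ran' -> 0
  'big' -> 6
  'ran' -> 0
  'his' -> 4
  'ran' -> 0
  'on' -> 5

Encoded: [5, 0, 6, 0, 4, 0, 5]


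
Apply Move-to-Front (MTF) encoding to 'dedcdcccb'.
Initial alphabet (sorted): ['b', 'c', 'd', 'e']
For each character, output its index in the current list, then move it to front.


MTF encoding:
'd': index 2 in ['b', 'c', 'd', 'e'] -> ['d', 'b', 'c', 'e']
'e': index 3 in ['d', 'b', 'c', 'e'] -> ['e', 'd', 'b', 'c']
'd': index 1 in ['e', 'd', 'b', 'c'] -> ['d', 'e', 'b', 'c']
'c': index 3 in ['d', 'e', 'b', 'c'] -> ['c', 'd', 'e', 'b']
'd': index 1 in ['c', 'd', 'e', 'b'] -> ['d', 'c', 'e', 'b']
'c': index 1 in ['d', 'c', 'e', 'b'] -> ['c', 'd', 'e', 'b']
'c': index 0 in ['c', 'd', 'e', 'b'] -> ['c', 'd', 'e', 'b']
'c': index 0 in ['c', 'd', 'e', 'b'] -> ['c', 'd', 'e', 'b']
'b': index 3 in ['c', 'd', 'e', 'b'] -> ['b', 'c', 'd', 'e']


Output: [2, 3, 1, 3, 1, 1, 0, 0, 3]


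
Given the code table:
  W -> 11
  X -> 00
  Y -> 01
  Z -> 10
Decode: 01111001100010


Decoding:
01 -> Y
11 -> W
10 -> Z
01 -> Y
10 -> Z
00 -> X
10 -> Z


Result: YWZYZXZ


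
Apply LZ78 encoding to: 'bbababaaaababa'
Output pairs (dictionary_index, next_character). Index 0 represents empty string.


LZ78 encoding steps:
Dictionary: {0: ''}
Step 1: w='' (idx 0), next='b' -> output (0, 'b'), add 'b' as idx 1
Step 2: w='b' (idx 1), next='a' -> output (1, 'a'), add 'ba' as idx 2
Step 3: w='ba' (idx 2), next='b' -> output (2, 'b'), add 'bab' as idx 3
Step 4: w='' (idx 0), next='a' -> output (0, 'a'), add 'a' as idx 4
Step 5: w='a' (idx 4), next='a' -> output (4, 'a'), add 'aa' as idx 5
Step 6: w='a' (idx 4), next='b' -> output (4, 'b'), add 'ab' as idx 6
Step 7: w='ab' (idx 6), next='a' -> output (6, 'a'), add 'aba' as idx 7


Encoded: [(0, 'b'), (1, 'a'), (2, 'b'), (0, 'a'), (4, 'a'), (4, 'b'), (6, 'a')]


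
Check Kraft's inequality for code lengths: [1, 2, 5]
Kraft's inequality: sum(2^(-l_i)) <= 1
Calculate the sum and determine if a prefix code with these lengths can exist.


Sum = 2^(-1) + 2^(-2) + 2^(-5)
    = 0.5 + 0.25 + 0.03125
    = 25/32 = 0.78125
Since 0.78125 <= 1, Kraft's inequality IS satisfied.
A prefix code with these lengths CAN exist.

Kraft sum = 0.78125. Satisfied.


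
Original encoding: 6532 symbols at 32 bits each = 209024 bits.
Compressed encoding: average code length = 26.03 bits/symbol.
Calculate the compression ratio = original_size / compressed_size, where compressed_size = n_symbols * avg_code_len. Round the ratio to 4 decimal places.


original_size = n_symbols * orig_bits = 6532 * 32 = 209024 bits
compressed_size = n_symbols * avg_code_len = 6532 * 26.03 = 170027.96 bits
ratio = original_size / compressed_size = 209024 / 170027.96 = 1.2294

Compression ratio = 1.2294


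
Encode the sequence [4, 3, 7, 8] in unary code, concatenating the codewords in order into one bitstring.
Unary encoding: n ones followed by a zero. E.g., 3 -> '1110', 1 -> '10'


Encode each number as n ones followed by a terminating 0:
  4 -> 11110 (5 bits)
  3 -> 1110 (4 bits)
  7 -> 11111110 (8 bits)
  8 -> 111111110 (9 bits)
Total length = 5 + 4 + 8 + 9 = 26 bits.

Unary([4, 3, 7, 8]) = 11110111011111110111111110 (26 bits)


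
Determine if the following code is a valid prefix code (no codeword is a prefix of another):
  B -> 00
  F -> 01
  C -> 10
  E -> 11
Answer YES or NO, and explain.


Checking each pair (does one codeword prefix another?):
  B='00' vs F='01': no prefix
  B='00' vs C='10': no prefix
  B='00' vs E='11': no prefix
  F='01' vs B='00': no prefix
  F='01' vs C='10': no prefix
  F='01' vs E='11': no prefix
  C='10' vs B='00': no prefix
  C='10' vs F='01': no prefix
  C='10' vs E='11': no prefix
  E='11' vs B='00': no prefix
  E='11' vs F='01': no prefix
  E='11' vs C='10': no prefix
No violation found over all pairs.

YES -- this is a valid prefix code. No codeword is a prefix of any other codeword.


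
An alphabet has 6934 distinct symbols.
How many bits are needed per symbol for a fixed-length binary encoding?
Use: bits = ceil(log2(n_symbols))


log2(6934) = 12.7595
Bracket: 2^12 = 4096 < 6934 <= 2^13 = 8192
So ceil(log2(6934)) = 13

bits = ceil(log2(6934)) = ceil(12.7595) = 13 bits


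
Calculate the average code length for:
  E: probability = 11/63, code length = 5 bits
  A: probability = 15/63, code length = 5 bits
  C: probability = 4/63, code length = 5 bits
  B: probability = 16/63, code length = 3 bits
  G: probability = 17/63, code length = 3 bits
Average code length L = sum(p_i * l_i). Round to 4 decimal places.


Weighted contributions p_i * l_i:
  E: (11/63) * 5 = 55/63
  A: (15/63) * 5 = 75/63
  C: (4/63) * 5 = 20/63
  B: (16/63) * 3 = 48/63
  G: (17/63) * 3 = 51/63
Sum = (55 + 75 + 20 + 48 + 51)/63 = 249/63

L = 249/63 = 3.9524 bits/symbol


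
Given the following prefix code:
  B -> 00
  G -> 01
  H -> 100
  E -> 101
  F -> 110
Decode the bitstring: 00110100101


Decoding step by step:
Bits 00 -> B
Bits 110 -> F
Bits 100 -> H
Bits 101 -> E


Decoded message: BFHE


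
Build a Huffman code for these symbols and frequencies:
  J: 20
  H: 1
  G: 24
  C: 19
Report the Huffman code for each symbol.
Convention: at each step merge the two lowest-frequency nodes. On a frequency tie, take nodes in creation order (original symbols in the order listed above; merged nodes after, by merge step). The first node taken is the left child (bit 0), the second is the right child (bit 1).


Huffman tree construction:
Step 1: Merge H(1) + C(19) = 20
Step 2: Merge J(20) + (H+C)(20) = 40
Step 3: Merge G(24) + (J+(H+C))(40) = 64
Read each symbol's code off the tree from the root (left child = 0, right child = 1).

Codes:
  J: 10 (length 2)
  H: 110 (length 3)
  G: 0 (length 1)
  C: 111 (length 3)
Average code length: 124/64 = 1.9375 bits/symbol


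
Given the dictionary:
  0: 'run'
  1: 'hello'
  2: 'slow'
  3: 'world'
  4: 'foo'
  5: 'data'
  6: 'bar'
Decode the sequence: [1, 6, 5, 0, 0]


Look up each index in the dictionary:
  1 -> 'hello'
  6 -> 'bar'
  5 -> 'data'
  0 -> 'run'
  0 -> 'run'

Decoded: "hello bar data run run"


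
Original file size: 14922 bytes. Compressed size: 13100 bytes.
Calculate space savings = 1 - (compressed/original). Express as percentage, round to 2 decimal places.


ratio = compressed/original = 13100/14922 = 0.877898
savings = 1 - ratio = 1 - 0.877898 = 0.122102
as a percentage: 0.122102 * 100 = 12.21%

Space savings = 1 - 13100/14922 = 12.21%


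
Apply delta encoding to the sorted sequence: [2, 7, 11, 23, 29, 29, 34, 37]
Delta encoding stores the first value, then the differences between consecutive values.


First value: 2
Deltas:
  7 - 2 = 5
  11 - 7 = 4
  23 - 11 = 12
  29 - 23 = 6
  29 - 29 = 0
  34 - 29 = 5
  37 - 34 = 3


Delta encoded: [2, 5, 4, 12, 6, 0, 5, 3]


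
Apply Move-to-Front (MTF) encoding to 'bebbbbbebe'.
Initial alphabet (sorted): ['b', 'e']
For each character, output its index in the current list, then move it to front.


MTF encoding:
'b': index 0 in ['b', 'e'] -> ['b', 'e']
'e': index 1 in ['b', 'e'] -> ['e', 'b']
'b': index 1 in ['e', 'b'] -> ['b', 'e']
'b': index 0 in ['b', 'e'] -> ['b', 'e']
'b': index 0 in ['b', 'e'] -> ['b', 'e']
'b': index 0 in ['b', 'e'] -> ['b', 'e']
'b': index 0 in ['b', 'e'] -> ['b', 'e']
'e': index 1 in ['b', 'e'] -> ['e', 'b']
'b': index 1 in ['e', 'b'] -> ['b', 'e']
'e': index 1 in ['b', 'e'] -> ['e', 'b']


Output: [0, 1, 1, 0, 0, 0, 0, 1, 1, 1]


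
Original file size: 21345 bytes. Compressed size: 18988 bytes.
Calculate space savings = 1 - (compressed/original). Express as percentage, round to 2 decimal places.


ratio = compressed/original = 18988/21345 = 0.889576
savings = 1 - ratio = 1 - 0.889576 = 0.110424
as a percentage: 0.110424 * 100 = 11.04%

Space savings = 1 - 18988/21345 = 11.04%


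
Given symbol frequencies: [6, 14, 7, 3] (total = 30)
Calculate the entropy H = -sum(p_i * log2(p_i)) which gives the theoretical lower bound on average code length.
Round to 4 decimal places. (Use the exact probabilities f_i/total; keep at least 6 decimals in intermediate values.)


Per-symbol terms -p_i * log2(p_i) with p_i = f_i/30:
  p = 6/30 = 0.200000: log2(p) = -2.321928, -p*log2(p) = 0.464386
  p = 14/30 = 0.466667: log2(p) = -1.099536, -p*log2(p) = 0.513117
  p = 7/30 = 0.233333: log2(p) = -2.099536, -p*log2(p) = 0.489892
  p = 3/30 = 0.100000: log2(p) = -3.321928, -p*log2(p) = 0.332193
H = 0.464386 + 0.513117 + 0.489892 + 0.332193 = 1.799588

H = 1.7996 bits/symbol


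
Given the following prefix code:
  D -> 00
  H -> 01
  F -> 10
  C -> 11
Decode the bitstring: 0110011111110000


Decoding step by step:
Bits 01 -> H
Bits 10 -> F
Bits 01 -> H
Bits 11 -> C
Bits 11 -> C
Bits 11 -> C
Bits 00 -> D
Bits 00 -> D


Decoded message: HFHCCCDD


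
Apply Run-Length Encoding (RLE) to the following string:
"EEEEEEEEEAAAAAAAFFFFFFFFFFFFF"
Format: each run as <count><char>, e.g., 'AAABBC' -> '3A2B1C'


Scanning runs left to right:
  i=0: run of 'E' x 9 -> '9E'
  i=9: run of 'A' x 7 -> '7A'
  i=16: run of 'F' x 13 -> '13F'

RLE = 9E7A13F


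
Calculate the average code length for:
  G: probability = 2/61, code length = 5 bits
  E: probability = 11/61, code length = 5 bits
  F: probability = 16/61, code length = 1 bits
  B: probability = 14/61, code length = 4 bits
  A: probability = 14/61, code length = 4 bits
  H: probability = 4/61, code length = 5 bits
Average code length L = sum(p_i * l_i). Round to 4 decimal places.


Weighted contributions p_i * l_i:
  G: (2/61) * 5 = 10/61
  E: (11/61) * 5 = 55/61
  F: (16/61) * 1 = 16/61
  B: (14/61) * 4 = 56/61
  A: (14/61) * 4 = 56/61
  H: (4/61) * 5 = 20/61
Sum = (10 + 55 + 16 + 56 + 56 + 20)/61 = 213/61

L = 213/61 = 3.4918 bits/symbol


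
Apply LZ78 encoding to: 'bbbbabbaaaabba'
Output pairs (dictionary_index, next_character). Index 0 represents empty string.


LZ78 encoding steps:
Dictionary: {0: ''}
Step 1: w='' (idx 0), next='b' -> output (0, 'b'), add 'b' as idx 1
Step 2: w='b' (idx 1), next='b' -> output (1, 'b'), add 'bb' as idx 2
Step 3: w='b' (idx 1), next='a' -> output (1, 'a'), add 'ba' as idx 3
Step 4: w='bb' (idx 2), next='a' -> output (2, 'a'), add 'bba' as idx 4
Step 5: w='' (idx 0), next='a' -> output (0, 'a'), add 'a' as idx 5
Step 6: w='a' (idx 5), next='a' -> output (5, 'a'), add 'aa' as idx 6
Step 7: w='bba' (idx 4), end of input -> output (4, '')


Encoded: [(0, 'b'), (1, 'b'), (1, 'a'), (2, 'a'), (0, 'a'), (5, 'a'), (4, '')]


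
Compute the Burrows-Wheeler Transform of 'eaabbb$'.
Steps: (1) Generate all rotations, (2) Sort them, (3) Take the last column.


Rotations (sorted):
  0: $eaabbb -> last char: b
  1: aabbb$e -> last char: e
  2: abbb$ea -> last char: a
  3: b$eaabb -> last char: b
  4: bb$eaab -> last char: b
  5: bbb$eaa -> last char: a
  6: eaabbb$ -> last char: $


BWT = beabba$


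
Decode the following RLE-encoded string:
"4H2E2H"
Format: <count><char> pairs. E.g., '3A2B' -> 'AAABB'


Expanding each <count><char> pair:
  4H -> 'HHHH'
  2E -> 'EE'
  2H -> 'HH'

Decoded = HHHHEEHH


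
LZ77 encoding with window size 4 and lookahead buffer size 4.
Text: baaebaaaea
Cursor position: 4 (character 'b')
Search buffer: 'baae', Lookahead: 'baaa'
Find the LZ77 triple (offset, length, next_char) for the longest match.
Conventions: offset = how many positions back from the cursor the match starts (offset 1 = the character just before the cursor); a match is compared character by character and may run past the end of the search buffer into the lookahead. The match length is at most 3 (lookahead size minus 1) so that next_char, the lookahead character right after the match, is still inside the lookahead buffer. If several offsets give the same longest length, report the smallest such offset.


Try each offset into the search buffer:
  offset=1 (pos 3, char 'e'): match length 0
  offset=2 (pos 2, char 'a'): match length 0
  offset=3 (pos 1, char 'a'): match length 0
  offset=4 (pos 0, char 'b'): match length 3
Longest match has length 3 at offset 4.
next_char = character at position 4 + 3 = 7 -> 'a'

Best match: offset=4, length=3 (matching 'baa' starting at position 0)
LZ77 triple: (4, 3, 'a')


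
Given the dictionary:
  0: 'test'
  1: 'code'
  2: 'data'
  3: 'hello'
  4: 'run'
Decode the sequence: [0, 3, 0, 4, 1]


Look up each index in the dictionary:
  0 -> 'test'
  3 -> 'hello'
  0 -> 'test'
  4 -> 'run'
  1 -> 'code'

Decoded: "test hello test run code"


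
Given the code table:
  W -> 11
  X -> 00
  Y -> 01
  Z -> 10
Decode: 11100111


Decoding:
11 -> W
10 -> Z
01 -> Y
11 -> W


Result: WZYW


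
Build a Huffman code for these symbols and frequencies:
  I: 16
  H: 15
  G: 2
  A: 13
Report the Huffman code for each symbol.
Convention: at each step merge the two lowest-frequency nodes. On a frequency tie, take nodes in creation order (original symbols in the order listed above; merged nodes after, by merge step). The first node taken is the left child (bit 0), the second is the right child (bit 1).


Huffman tree construction:
Step 1: Merge G(2) + A(13) = 15
Step 2: Merge H(15) + (G+A)(15) = 30
Step 3: Merge I(16) + (H+(G+A))(30) = 46
Read each symbol's code off the tree from the root (left child = 0, right child = 1).

Codes:
  I: 0 (length 1)
  H: 10 (length 2)
  G: 110 (length 3)
  A: 111 (length 3)
Average code length: 91/46 = 1.9783 bits/symbol


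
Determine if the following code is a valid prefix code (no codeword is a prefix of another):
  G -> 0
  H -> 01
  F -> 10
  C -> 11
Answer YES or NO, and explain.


Checking each pair (does one codeword prefix another?):
  G='0' vs H='01': prefix -- VIOLATION

NO -- this is NOT a valid prefix code. G (0) is a prefix of H (01).


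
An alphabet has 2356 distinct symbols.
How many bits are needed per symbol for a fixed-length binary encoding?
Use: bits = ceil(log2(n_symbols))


log2(2356) = 11.2021
Bracket: 2^11 = 2048 < 2356 <= 2^12 = 4096
So ceil(log2(2356)) = 12

bits = ceil(log2(2356)) = ceil(11.2021) = 12 bits


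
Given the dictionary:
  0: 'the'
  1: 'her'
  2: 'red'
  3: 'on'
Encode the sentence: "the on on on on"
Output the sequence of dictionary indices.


Look up each word in the dictionary:
  'the' -> 0
  'on' -> 3
  'on' -> 3
  'on' -> 3
  'on' -> 3

Encoded: [0, 3, 3, 3, 3]


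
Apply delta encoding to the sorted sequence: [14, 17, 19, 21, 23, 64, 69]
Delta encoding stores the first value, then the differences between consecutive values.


First value: 14
Deltas:
  17 - 14 = 3
  19 - 17 = 2
  21 - 19 = 2
  23 - 21 = 2
  64 - 23 = 41
  69 - 64 = 5


Delta encoded: [14, 3, 2, 2, 2, 41, 5]


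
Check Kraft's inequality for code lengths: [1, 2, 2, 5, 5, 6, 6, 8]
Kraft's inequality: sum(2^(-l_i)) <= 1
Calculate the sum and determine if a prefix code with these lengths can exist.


Sum = 2^(-1) + 2^(-2) + 2^(-2) + 2^(-5) + 2^(-5) + 2^(-6) + 2^(-6) + 2^(-8)
    = 0.5 + 0.25 + 0.25 + 0.03125 + 0.03125 + 0.015625 + 0.015625 + 0.00390625
    = 281/256 = 1.09765625
Since 1.09765625 > 1, Kraft's inequality is NOT satisfied.
A prefix code with these lengths CANNOT exist.

Kraft sum = 1.09765625. Not satisfied.


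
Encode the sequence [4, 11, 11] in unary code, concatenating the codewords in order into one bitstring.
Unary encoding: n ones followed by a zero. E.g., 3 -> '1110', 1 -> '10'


Encode each number as n ones followed by a terminating 0:
  4 -> 11110 (5 bits)
  11 -> 111111111110 (12 bits)
  11 -> 111111111110 (12 bits)
Total length = 5 + 12 + 12 = 29 bits.

Unary([4, 11, 11]) = 11110111111111110111111111110 (29 bits)


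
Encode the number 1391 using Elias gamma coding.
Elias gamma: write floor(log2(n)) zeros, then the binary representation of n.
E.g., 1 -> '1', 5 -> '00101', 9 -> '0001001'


num_bits = floor(log2(1391)) + 1 = 11
leading_zeros = num_bits - 1 = 10
binary(1391) = 10101101111

Elias gamma(1391) = '0000000000' + '10101101111' = 000000000010101101111 (21 bits)


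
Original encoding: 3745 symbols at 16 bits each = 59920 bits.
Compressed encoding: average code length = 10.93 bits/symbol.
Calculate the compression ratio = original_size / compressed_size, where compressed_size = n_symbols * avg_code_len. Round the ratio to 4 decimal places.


original_size = n_symbols * orig_bits = 3745 * 16 = 59920 bits
compressed_size = n_symbols * avg_code_len = 3745 * 10.93 = 40932.85 bits
ratio = original_size / compressed_size = 59920 / 40932.85 = 1.4639

Compression ratio = 1.4639


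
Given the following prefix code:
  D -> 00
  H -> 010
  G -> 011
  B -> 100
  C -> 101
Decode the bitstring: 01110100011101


Decoding step by step:
Bits 011 -> G
Bits 101 -> C
Bits 00 -> D
Bits 011 -> G
Bits 101 -> C


Decoded message: GCDGC


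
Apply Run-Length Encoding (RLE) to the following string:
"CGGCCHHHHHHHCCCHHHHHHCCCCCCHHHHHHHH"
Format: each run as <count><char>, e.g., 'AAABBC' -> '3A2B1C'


Scanning runs left to right:
  i=0: run of 'C' x 1 -> '1C'
  i=1: run of 'G' x 2 -> '2G'
  i=3: run of 'C' x 2 -> '2C'
  i=5: run of 'H' x 7 -> '7H'
  i=12: run of 'C' x 3 -> '3C'
  i=15: run of 'H' x 6 -> '6H'
  i=21: run of 'C' x 6 -> '6C'
  i=27: run of 'H' x 8 -> '8H'

RLE = 1C2G2C7H3C6H6C8H


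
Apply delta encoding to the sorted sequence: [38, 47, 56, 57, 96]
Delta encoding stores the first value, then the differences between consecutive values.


First value: 38
Deltas:
  47 - 38 = 9
  56 - 47 = 9
  57 - 56 = 1
  96 - 57 = 39


Delta encoded: [38, 9, 9, 1, 39]


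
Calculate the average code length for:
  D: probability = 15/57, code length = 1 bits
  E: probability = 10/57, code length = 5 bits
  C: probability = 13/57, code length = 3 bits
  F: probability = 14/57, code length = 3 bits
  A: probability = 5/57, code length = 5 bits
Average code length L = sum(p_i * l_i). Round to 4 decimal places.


Weighted contributions p_i * l_i:
  D: (15/57) * 1 = 15/57
  E: (10/57) * 5 = 50/57
  C: (13/57) * 3 = 39/57
  F: (14/57) * 3 = 42/57
  A: (5/57) * 5 = 25/57
Sum = (15 + 50 + 39 + 42 + 25)/57 = 171/57

L = 171/57 = 3.0000 bits/symbol


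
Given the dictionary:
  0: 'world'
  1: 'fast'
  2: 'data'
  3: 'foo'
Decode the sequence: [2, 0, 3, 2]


Look up each index in the dictionary:
  2 -> 'data'
  0 -> 'world'
  3 -> 'foo'
  2 -> 'data'

Decoded: "data world foo data"
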